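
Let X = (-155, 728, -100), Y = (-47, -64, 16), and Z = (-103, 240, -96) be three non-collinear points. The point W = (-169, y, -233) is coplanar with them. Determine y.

Coplanarity requires XY · (XZ × XW) = 0.
XY = (108, -792, 116), XZ = (52, -488, 4); the triple product is linear in y with coefficient 5600 and constant term -3292800.
Setting it to zero: y = 588.

588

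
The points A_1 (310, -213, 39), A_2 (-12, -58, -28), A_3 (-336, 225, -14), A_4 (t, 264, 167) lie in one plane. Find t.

Normal to plane A_1A_2A_3: n = (21131, 26216, -40906); plane equation n·P = -628732.
Requiring n·A_4 = -628732: (21131)t + (89722) = -628732.
So t = -34.

-34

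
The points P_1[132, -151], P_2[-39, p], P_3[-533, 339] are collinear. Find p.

-25

The three points are collinear iff det[P_1P_2; P_1P_3] = 0.
This determinant is linear in p: (665)p + (16625) = 0, so p = -25.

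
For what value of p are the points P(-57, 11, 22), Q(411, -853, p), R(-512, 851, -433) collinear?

Collinearity requires PQ × PR = 0; each component is linear in p.
The x-component gives (-840)p + (411600) = 0, so p = 490.
The remaining components then also vanish.

490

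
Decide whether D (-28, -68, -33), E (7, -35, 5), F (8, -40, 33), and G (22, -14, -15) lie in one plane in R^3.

No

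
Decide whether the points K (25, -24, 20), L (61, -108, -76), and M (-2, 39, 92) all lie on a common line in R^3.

Yes

KL = (36, -84, -96), KM = (-27, 63, 72).
KL × KM = (0, 0, 0).
The cross product vanishes, so the three points are collinear.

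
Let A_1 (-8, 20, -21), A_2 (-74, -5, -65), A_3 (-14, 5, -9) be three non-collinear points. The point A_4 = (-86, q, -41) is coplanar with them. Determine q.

-35

Coplanarity requires A_1A_2 · (A_1A_3 × A_1A_4) = 0.
A_1A_2 = (-66, -25, -44), A_1A_3 = (-6, -15, 12); the triple product is linear in q with coefficient 1056 and constant term 36960.
Setting it to zero: q = -35.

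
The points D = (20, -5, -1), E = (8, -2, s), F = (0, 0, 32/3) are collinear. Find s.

Direction DF = (-20, 5, 35/3). From the x-coordinate of E, the parameter along the line is τ = (8 − 20)/(-20) = 3/5.
Then s = (-1) + 3/5·(35/3) = 6.

6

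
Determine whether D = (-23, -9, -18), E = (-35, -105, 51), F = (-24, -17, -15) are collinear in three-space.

No

DE = (-12, -96, 69), DF = (-1, -8, 3).
DE × DF = (264, -33, 0).
The cross product is nonzero, so the points do not lie on one line.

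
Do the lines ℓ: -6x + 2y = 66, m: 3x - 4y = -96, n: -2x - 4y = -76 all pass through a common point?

Lines aᵢx + bᵢy = cᵢ with pairwise distinct directions are concurrent exactly when det[aᵢ bᵢ cᵢ] = 0.
Here the determinant is 0.
It vanishes, so the lines are concurrent at (-4, 21).

Yes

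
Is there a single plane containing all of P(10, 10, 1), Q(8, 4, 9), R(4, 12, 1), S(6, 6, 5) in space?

A normal to the plane through P, Q, R is n = PQ × PR = (-16, -48, -40).
The plane has equation n·X = -680. For S: n·S = -584.
-584 ≠ -680, so S is off the plane.

No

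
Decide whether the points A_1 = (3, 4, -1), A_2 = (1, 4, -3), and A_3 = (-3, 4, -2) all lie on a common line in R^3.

No

A_1A_2 = (-2, 0, -2), A_1A_3 = (-6, 0, -1).
Comparing components 3 and 1: (-2)(-6) − (-2)(-1) = 10 ≠ 0, so A_1A_2 and A_1A_3 are not parallel and the points are not collinear.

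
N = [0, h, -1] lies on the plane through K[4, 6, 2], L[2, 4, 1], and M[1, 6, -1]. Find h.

Coplanarity requires KL · (KM × KN) = 0.
KL = (-2, -2, -1), KM = (-3, 0, -3); the triple product is linear in h with coefficient -3 and constant term 12.
Setting it to zero: h = 4.

4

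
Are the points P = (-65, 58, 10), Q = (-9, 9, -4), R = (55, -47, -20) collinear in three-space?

Yes

PQ = (56, -49, -14), PR = (120, -105, -30).
PQ × PR = (0, 0, 0).
The cross product vanishes, so the three points are collinear.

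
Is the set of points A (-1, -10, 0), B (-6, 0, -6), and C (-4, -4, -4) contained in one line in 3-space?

No

AB = (-5, 10, -6), AC = (-3, 6, -4).
AB × AC = (-4, -2, 0).
The cross product is nonzero, so the points do not lie on one line.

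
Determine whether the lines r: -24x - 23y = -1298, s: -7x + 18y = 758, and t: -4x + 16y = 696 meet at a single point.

Intersecting r and s: solving the 2×2 system gives (x, y) = (10, 46).
Substitute into t: (-4)(10) + (16)(46) = 696.
This equals 696, so (10, 46) lies on all three lines and they are concurrent.

Yes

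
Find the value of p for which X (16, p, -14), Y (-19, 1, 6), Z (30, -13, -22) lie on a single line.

-9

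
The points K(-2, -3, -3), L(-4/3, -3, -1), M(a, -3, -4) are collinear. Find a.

-7/3

Direction KL = (2/3, 0, 2). From the z-coordinate of M, the parameter along the line is τ = (-4 − (-3))/2 = -1/2.
Then a = (-2) + (-1/2)·(2/3) = -7/3.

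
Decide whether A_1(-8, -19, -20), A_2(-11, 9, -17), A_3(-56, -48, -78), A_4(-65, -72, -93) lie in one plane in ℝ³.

A normal to the plane through A_1, A_2, A_3 is n = A_1A_2 × A_1A_3 = (-1537, -318, 1431).
The plane has equation n·P = -10282. For A_4: n·A_4 = -10282.
Equal, so A_4 lies in the plane and all four are coplanar.

Yes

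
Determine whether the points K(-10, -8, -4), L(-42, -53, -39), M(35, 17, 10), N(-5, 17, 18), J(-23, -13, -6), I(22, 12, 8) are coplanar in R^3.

Yes

The plane through K, L, M has normal n = KL × KM = (245, -1127, 1225) and equation n·P = 1666.
Checking the remaining points: n·N = 1666, n·J = 1666, n·I = 1666.
All equal 1666, so all 6 points lie in one plane.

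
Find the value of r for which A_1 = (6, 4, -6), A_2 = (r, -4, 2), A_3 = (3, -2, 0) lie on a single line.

2

Direction A_1A_3 = (-3, -6, 6). From the y-coordinate of A_2, the parameter along the line is τ = (-4 − 4)/(-6) = 4/3.
Then r = 6 + 4/3·(-3) = 2.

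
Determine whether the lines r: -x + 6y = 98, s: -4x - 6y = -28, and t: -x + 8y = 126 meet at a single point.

Yes

The three lines meet at one point iff the augmented coefficient matrix [aᵢ bᵢ cᵢ] has rank < 3, i.e. its determinant vanishes.
Here the determinant is 0.
It vanishes, so the lines are concurrent at (-14, 14).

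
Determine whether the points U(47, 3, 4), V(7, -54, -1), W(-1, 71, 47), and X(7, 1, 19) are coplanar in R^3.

The four points are coplanar iff the 3×3 determinant with rows UV, UW, UX is zero.
Rows: (-40, -57, -5), (-48, 68, 43), (-40, -2, 15).
Expanding along the first row: (-40)(1106) − (-57)(1000) + (-5)(2816) = -1320.
Nonzero ⇒ not coplanar.

No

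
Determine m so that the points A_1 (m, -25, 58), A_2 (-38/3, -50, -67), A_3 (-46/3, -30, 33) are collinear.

-16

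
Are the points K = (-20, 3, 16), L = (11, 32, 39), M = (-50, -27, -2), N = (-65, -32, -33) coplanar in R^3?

Yes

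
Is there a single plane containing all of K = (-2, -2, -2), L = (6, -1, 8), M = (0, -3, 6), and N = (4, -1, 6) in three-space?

No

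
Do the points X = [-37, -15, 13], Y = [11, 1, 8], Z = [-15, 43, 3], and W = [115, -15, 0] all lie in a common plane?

No

With X as base: XY = (48, 16, -5), XZ = (22, 58, -10), XW = (152, 0, -13).
XZ × XW = (-754, -1234, -8816).
XY · (XZ × XW) = -11856.
Since -11856 ≠ 0, the four points are not coplanar.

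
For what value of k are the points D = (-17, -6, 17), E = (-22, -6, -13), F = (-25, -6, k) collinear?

Direction DE = (-5, 0, -30). From the x-coordinate of F, the parameter along the line is τ = (-25 − (-17))/(-5) = 8/5.
Then k = 17 + 8/5·(-30) = -31.

-31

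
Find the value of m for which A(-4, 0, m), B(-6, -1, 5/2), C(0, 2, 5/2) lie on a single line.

5/2

Collinearity requires AB × AC = 0; each component is linear in m.
The x-component gives (3)m + (-15/2) = 0, so m = 5/2.
The remaining components then also vanish.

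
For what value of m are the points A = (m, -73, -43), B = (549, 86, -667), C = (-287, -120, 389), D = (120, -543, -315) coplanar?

45

The points are coplanar iff AB · (AC × AD) = 0.
Expanding, this is linear in m: (-591712)m + (26627040) = 0.
So m = 45.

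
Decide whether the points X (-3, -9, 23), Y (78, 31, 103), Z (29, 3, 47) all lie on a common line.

No

XY = (81, 40, 80), XZ = (32, 12, 24).
XY × XZ = (0, 616, -308).
The cross product is nonzero, so the points do not lie on one line.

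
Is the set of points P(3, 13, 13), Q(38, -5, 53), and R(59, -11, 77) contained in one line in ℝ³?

PQ = (35, -18, 40), PR = (56, -24, 64).
PQ × PR = (-192, 0, 168).
The cross product is nonzero, so the points do not lie on one line.

No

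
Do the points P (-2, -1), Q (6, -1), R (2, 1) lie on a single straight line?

PQ = (8, 0), PR = (4, 2).
If collinear, PR would be a scalar multiple of PQ. But (8)·(2) ≠ (0)·(4) (difference 16), so they are not parallel; the points are not collinear.

No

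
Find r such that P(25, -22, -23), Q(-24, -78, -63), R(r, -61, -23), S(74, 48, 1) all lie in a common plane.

4

Normal to plane PQS: n = (1456, -784, -686); plane equation n·X = 69426.
Requiring n·R = 69426: (1456)r + (63602) = 69426.
So r = 4.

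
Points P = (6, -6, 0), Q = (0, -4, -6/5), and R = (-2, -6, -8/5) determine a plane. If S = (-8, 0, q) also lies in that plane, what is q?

-14/5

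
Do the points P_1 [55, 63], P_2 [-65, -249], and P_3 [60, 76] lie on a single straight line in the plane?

Yes

P_1P_2 = (-120, -312), P_1P_3 = (5, 13).
Checking proportionality: P_1P_3 = -1/24·P_1P_2, so the vectors are parallel and the points are collinear.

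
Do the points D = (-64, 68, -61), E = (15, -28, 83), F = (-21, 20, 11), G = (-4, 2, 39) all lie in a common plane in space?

The four points are coplanar iff the 3×3 determinant with rows DE, DF, DG is zero.
Rows: (79, -96, 144), (43, -48, 72), (60, -66, 100).
Expanding along the first row: (79)(-48) − (-96)(-20) + (144)(42) = 336.
Nonzero ⇒ not coplanar.

No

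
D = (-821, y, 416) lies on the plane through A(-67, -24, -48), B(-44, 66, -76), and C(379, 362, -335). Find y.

-564

The plane through A, B, C has equation −15022x − 5887y − 31262z = 2648338.
Substituting D: (-5887)y + (-671930) = 2648338, so y = -564.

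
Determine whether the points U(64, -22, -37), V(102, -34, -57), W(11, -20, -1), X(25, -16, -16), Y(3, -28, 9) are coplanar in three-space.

No

The plane through U, V, W has normal n = UV × UW = (-392, -308, -560) and equation n·P = 2408.
Checking the remaining points: n·X = 4088, n·Y = 2408.
Since n·X = 4088 ≠ 2408, X is off the plane and the points are not all coplanar.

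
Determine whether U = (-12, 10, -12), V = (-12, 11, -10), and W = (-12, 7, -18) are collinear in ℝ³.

UV = (0, 1, 2), UW = (0, -3, -6).
Each component of UW is -3 times the corresponding component of UV, so UW = -3·UV and the points are collinear.

Yes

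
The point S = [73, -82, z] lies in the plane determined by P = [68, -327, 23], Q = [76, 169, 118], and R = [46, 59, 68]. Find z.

Coplanarity requires PQ · (PR × PS) = 0.
PQ = (8, 496, 95), PR = (-22, 386, 45); the triple product is linear in z with coefficient 14000 and constant term -994000.
Setting it to zero: z = 71.

71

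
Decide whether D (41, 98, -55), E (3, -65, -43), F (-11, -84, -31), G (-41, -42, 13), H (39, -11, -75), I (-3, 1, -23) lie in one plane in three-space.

The plane through D, E, F has normal n = DE × DF = (-1728, 288, -1560) and equation n·P = 43176.
Checking the remaining points: n·G = 38472, n·H = 46440, n·I = 41352.
Since n·G = 38472 ≠ 43176, G is off the plane and the points are not all coplanar.

No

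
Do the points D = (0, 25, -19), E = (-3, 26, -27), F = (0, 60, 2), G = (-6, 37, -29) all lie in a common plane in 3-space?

With D as base: DE = (-3, 1, -8), DF = (0, 35, 21), DG = (-6, 12, -10).
DF × DG = (-602, -126, 210).
DE · (DF × DG) = 0.
The scalar triple product vanishes, so the four points are coplanar.

Yes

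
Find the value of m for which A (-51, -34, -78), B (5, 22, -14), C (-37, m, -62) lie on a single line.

Collinearity requires AB × AC = 0; each component is linear in m.
The x-component gives (-64)m + (-1280) = 0, so m = -20.
The remaining components then also vanish.

-20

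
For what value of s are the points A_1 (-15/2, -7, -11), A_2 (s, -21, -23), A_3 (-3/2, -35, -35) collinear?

Direction A_1A_3 = (6, -28, -24). From the y-coordinate of A_2, the parameter along the line is τ = (-21 − (-7))/(-28) = 1/2.
Then s = (-15/2) + 1/2·(6) = -9/2.

-9/2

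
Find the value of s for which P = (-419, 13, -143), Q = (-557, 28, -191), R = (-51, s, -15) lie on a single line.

Collinearity requires PQ × PR = 0; each component is linear in s.
The x-component gives (48)s + (1296) = 0, so s = -27.
The remaining components then also vanish.

-27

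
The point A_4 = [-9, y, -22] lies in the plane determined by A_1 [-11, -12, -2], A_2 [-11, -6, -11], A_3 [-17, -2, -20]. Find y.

The plane through A_1, A_2, A_3 has equation −18x + 54y + 36z = -522.
Substituting A_4: (54)y + (-630) = -522, so y = 2.

2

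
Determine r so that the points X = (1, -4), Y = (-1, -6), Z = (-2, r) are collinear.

-7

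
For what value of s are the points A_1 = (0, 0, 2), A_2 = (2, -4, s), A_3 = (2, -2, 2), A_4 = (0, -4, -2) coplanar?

Coplanarity ⇔ det[A_1A_2; A_1A_3; A_1A_4] = 0.
Expanding, this is linear in s: (-8)s + (0) = 0.
So s = 0.

0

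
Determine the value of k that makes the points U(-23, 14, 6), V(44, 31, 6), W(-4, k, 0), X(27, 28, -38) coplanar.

19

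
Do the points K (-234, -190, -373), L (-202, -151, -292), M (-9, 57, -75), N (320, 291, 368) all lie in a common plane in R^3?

With K as base: KL = (32, 39, 81), KM = (225, 247, 298), KN = (554, 481, 741).
KM × KN = (39689, -1633, -28613).
KL · (KM × KN) = -1111292.
Since -1111292 ≠ 0, the four points are not coplanar.

No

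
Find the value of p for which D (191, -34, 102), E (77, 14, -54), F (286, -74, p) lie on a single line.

232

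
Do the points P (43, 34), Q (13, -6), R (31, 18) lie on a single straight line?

Yes

PQ = (-30, -40), PR = (-12, -16).
det[PQ; PR] = (-30)(-16) − (-40)(-12) = 0.
The determinant is zero, so the points are collinear.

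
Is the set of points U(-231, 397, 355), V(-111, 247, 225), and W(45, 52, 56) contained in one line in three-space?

UV = (120, -150, -130), UW = (276, -345, -299).
Each component of UW is 23/10 times the corresponding component of UV, so UW = 23/10·UV and the points are collinear.

Yes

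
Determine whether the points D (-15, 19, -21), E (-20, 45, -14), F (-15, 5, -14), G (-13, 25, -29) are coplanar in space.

A normal to the plane through D, E, F is n = DE × DF = (280, 35, 70).
The plane has equation n·P = -5005. For G: n·G = -4795.
-4795 ≠ -5005, so G is off the plane.

No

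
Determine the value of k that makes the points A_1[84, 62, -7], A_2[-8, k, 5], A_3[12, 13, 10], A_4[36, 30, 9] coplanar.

-2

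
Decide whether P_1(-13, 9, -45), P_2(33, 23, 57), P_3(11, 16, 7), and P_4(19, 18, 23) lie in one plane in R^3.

Yes

The four points are coplanar iff the 3×3 determinant with rows P_1P_2, P_1P_3, P_1P_4 is zero.
Rows: (46, 14, 102), (24, 7, 52), (32, 9, 68).
Expanding along the first row: (46)(8) − (14)(-32) + (102)(-8) = 0.
Zero determinant ⇒ coplanar.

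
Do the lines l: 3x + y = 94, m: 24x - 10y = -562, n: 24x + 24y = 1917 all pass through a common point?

No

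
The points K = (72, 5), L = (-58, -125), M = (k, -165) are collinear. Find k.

The three points are collinear iff det[KL; KM] = 0.
This determinant is linear in k: (130)k + (12740) = 0, so k = -98.

-98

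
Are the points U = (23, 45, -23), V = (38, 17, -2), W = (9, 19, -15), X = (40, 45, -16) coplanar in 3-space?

With U as base: UV = (15, -28, 21), UW = (-14, -26, 8), UX = (17, 0, 7).
UW × UX = (-182, 234, 442).
UV · (UW × UX) = 0.
The scalar triple product vanishes, so the four points are coplanar.

Yes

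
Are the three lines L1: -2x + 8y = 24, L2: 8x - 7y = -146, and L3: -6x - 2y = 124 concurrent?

The three lines meet at one point iff the augmented coefficient matrix [aᵢ bᵢ cᵢ] has rank < 3, i.e. its determinant vanishes.
Here the determinant is 0.
It vanishes, so the lines are concurrent at (-20, -2).

Yes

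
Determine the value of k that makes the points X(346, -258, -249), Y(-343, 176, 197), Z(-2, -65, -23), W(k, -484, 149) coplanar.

-243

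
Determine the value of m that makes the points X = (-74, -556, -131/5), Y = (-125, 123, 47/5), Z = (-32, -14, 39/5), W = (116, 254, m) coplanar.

The points are coplanar iff XY · (XZ × XW) = 0.
Expanding, this is linear in m: (-56160)m + (1864512) = 0.
So m = 166/5.

166/5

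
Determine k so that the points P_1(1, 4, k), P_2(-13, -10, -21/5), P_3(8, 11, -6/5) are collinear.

Collinearity requires P_1P_2 × P_1P_3 = 0; each component is linear in k.
The x-component gives (21)k + (231/5) = 0, so k = -11/5.
The remaining components then also vanish.

-11/5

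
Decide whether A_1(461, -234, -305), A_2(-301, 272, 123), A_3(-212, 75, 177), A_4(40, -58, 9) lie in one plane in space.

No

The four points are coplanar iff the 3×3 determinant with rows A_1A_2, A_1A_3, A_1A_4 is zero.
Rows: (-762, 506, 428), (-673, 309, 482), (-421, 176, 314).
Expanding along the first row: (-762)(12194) − (506)(-8400) + (428)(11641) = -59080.
Nonzero ⇒ not coplanar.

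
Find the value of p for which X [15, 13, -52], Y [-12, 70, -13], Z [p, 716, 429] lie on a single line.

Collinearity requires XY × XZ = 0; each component is linear in p.
The y-component gives (39)p + (12402) = 0, so p = -318.
The remaining components then also vanish.

-318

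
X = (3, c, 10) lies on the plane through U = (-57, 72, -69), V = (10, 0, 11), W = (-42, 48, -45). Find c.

-2

A normal to the plane is n = UV × UW = (192, -408, -528).
X lies in the plane iff n · UX = 0.
This gives (-408)c + (-816) = 0, so c = -2.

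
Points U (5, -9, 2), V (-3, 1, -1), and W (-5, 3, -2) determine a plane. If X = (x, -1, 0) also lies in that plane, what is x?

Coplanarity requires UV · (UW × UX) = 0.
UV = (-8, 10, -3), UW = (-10, 12, -4); the triple product is linear in x with coefficient -4 and constant term -4.
Setting it to zero: x = -1.

-1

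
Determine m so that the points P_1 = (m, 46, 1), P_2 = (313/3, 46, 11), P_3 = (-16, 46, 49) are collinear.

136

Direction P_2P_3 = (-361/3, 0, 38). From the z-coordinate of P_1, the parameter along the line is τ = (1 − 11)/38 = -5/19.
Then m = 313/3 + (-5/19)·(-361/3) = 136.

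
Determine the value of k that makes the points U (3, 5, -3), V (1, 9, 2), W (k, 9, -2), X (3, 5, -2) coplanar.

1

The points are coplanar iff UV · (UW × UX) = 0.
Expanding, this is linear in k: (-4)k + (4) = 0.
So k = 1.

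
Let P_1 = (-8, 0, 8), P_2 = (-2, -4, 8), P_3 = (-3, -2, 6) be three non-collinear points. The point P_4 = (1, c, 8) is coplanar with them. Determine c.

-6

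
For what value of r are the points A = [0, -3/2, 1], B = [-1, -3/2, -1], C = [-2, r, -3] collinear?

Direction AB = (-1, 0, -2). From the x-coordinate of C, the parameter along the line is τ = (-2 − 0)/(-1) = 2.
Then r = (-3/2) + 2·(0) = -3/2.

-3/2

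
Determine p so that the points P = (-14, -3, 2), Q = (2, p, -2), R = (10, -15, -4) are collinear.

Direction PR = (24, -12, -6). From the x-coordinate of Q, the parameter along the line is τ = (2 − (-14))/24 = 2/3.
Then p = (-3) + 2/3·(-12) = -11.

-11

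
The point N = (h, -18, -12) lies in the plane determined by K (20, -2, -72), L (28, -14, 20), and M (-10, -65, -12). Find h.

Coplanarity requires KL · (KM × KN) = 0.
KL = (8, -12, 92), KM = (-30, -63, 60); the triple product is linear in h with coefficient 5076 and constant term -101520.
Setting it to zero: h = 20.

20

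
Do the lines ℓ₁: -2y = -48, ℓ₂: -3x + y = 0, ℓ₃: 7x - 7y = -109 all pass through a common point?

The three lines meet at one point iff the augmented coefficient matrix [aᵢ bᵢ cᵢ] has rank < 3, i.e. its determinant vanishes.
Here the determinant is -18.
Nonzero, so no common point exists.

No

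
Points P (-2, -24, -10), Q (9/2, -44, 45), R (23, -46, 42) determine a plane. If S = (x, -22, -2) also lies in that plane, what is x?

-31

A normal to the plane is n = PQ × PR = (170, 1037, 357).
S lies in the plane iff n · PS = 0.
This gives (170)x + (5270) = 0, so x = -31.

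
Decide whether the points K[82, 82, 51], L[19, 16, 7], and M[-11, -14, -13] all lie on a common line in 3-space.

No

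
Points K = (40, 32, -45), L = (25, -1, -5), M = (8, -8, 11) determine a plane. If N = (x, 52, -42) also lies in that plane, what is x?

-1

The plane through K, L, M has equation −248x − 440y − 456z = -3480.
Substituting N: (-248)x + (-3728) = -3480, so x = -1.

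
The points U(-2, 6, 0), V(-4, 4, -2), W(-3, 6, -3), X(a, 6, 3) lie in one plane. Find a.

-1

Coplanarity ⇔ det[UV; UW; UX] = 0.
Expanding, this is linear in a: (6)a + (6) = 0.
So a = -1.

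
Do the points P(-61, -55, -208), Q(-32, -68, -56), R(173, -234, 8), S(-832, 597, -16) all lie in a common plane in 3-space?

A normal to the plane through P, Q, R is n = PQ × PR = (24400, 29304, -2149).
The plane has equation n·X = -2653128. For S: n·S = -2771928.
-2771928 ≠ -2653128, so S is off the plane.

No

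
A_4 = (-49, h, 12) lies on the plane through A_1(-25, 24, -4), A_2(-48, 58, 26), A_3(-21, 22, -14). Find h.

72

A normal to the plane is n = A_1A_2 × A_1A_3 = (-280, -110, -90).
A_4 lies in the plane iff n · A_1A_4 = 0.
This gives (-110)h + (7920) = 0, so h = 72.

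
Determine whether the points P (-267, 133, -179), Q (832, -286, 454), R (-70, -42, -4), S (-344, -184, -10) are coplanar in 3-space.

A normal to the plane through P, Q, R is n = PQ × PR = (37450, -67624, -109782).
The plane has equation n·X = 657836. For S: n·S = 657836.
Equal, so S lies in the plane and all four are coplanar.

Yes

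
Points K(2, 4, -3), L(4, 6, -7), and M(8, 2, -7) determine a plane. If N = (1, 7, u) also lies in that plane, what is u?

-5

A normal to the plane is n = KL × KM = (-16, -16, -16).
N lies in the plane iff n · KN = 0.
This gives (-16)u + (-80) = 0, so u = -5.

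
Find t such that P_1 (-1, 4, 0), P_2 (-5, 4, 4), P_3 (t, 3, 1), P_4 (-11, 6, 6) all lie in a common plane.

0

Coplanarity ⇔ det[P_1P_2; P_1P_3; P_1P_4] = 0.
Expanding, this is linear in t: (8)t + (0) = 0.
So t = 0.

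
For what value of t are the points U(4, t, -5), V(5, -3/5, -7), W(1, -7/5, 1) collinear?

Collinearity requires UV × UW = 0; each component is linear in t.
The x-component gives (-8)t + (-32/5) = 0, so t = -4/5.
The remaining components then also vanish.

-4/5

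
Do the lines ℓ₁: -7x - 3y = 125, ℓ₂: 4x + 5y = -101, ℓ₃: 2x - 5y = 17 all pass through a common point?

Yes

Lines aᵢx + bᵢy = cᵢ with pairwise distinct directions are concurrent exactly when det[aᵢ bᵢ cᵢ] = 0.
Here the determinant is 0.
It vanishes, so the lines are concurrent at (-14, -9).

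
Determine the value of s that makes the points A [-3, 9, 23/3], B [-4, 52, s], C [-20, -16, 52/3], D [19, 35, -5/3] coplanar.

The points are coplanar iff AB · (AC × AD) = 0.
Expanding, this is linear in s: (108)s + (1512) = 0.
So s = -14.

-14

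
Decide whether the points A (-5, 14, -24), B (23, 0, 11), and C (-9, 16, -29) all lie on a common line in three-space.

Yes

AB = (28, -14, 35), AC = (-4, 2, -5).
AB × AC = (0, 0, 0).
The cross product vanishes, so the three points are collinear.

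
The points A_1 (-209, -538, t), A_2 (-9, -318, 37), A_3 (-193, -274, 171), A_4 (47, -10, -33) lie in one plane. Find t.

Coplanarity ⇔ det[A_1A_2; A_1A_3; A_1A_4] = 0.
Expanding, this is linear in t: (59136)t + (-12241152) = 0.
So t = 207.

207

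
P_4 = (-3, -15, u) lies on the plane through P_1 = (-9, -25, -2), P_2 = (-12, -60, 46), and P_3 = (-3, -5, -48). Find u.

-38

Coplanarity requires P_1P_2 · (P_1P_3 × P_1P_4) = 0.
P_1P_2 = (-3, -35, 48), P_1P_3 = (6, 20, -46); the triple product is linear in u with coefficient 150 and constant term 5700.
Setting it to zero: u = -38.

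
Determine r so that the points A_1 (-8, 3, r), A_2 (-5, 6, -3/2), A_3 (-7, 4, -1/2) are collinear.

0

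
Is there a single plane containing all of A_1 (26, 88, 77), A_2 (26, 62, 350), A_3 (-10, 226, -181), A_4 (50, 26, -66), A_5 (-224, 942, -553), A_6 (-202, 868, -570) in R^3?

The plane through A_1, A_2, A_3 has normal n = A_1A_2 × A_1A_3 = (-30966, -9828, -936) and equation n·P = -1742052.
Checking the remaining points: n·A_4 = -1742052, n·A_5 = -1803984, n·A_6 = -1742052.
Since n·A_5 = -1803984 ≠ -1742052, A_5 is off the plane and the points are not all coplanar.

No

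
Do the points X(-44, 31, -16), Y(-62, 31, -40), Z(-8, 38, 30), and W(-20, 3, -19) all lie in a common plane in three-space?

No

The four points are coplanar iff the 3×3 determinant with rows XY, XZ, XW is zero.
Rows: (-18, 0, -24), (36, 7, 46), (24, -28, -3).
Expanding along the first row: (-18)(1267) − (0)(-1212) + (-24)(-1176) = 5418.
Nonzero ⇒ not coplanar.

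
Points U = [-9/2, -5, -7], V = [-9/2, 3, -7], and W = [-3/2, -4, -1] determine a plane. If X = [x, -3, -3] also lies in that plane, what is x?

-5/2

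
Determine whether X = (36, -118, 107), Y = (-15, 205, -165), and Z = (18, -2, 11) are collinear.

No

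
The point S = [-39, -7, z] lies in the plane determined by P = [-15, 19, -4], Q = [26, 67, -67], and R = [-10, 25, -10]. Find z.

A normal to the plane is n = PQ × PR = (90, -69, 6).
S lies in the plane iff n · PS = 0.
This gives (6)z + (-342) = 0, so z = 57.

57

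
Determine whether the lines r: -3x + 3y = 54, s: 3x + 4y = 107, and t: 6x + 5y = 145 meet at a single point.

Intersecting r and s: solving the 2×2 system gives (x, y) = (5, 23).
Substitute into t: (6)(5) + (5)(23) = 145.
This equals 145, so (5, 23) lies on all three lines and they are concurrent.

Yes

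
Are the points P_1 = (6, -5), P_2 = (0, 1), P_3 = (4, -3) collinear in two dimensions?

P_1P_2 = (-6, 6), P_1P_3 = (-2, 2).
Checking proportionality: P_1P_3 = 1/3·P_1P_2, so the vectors are parallel and the points are collinear.

Yes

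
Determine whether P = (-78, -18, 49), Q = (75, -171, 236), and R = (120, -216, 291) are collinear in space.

PQ = (153, -153, 187), PR = (198, -198, 242).
Each component of PR is 22/17 times the corresponding component of PQ, so PR = 22/17·PQ and the points are collinear.

Yes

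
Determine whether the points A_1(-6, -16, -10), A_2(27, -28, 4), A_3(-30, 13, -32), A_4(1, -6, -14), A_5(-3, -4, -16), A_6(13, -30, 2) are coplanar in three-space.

No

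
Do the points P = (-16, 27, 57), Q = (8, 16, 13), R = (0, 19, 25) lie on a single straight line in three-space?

No

PQ = (24, -11, -44), PR = (16, -8, -32).
PQ × PR = (0, 64, -16).
The cross product is nonzero, so the points do not lie on one line.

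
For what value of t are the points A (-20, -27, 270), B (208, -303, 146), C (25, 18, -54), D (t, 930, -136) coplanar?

Coplanarity ⇔ det[AB; AC; AD] = 0.
Expanding, this is linear in t: (95004)t + (58047444) = 0.
So t = -611.

-611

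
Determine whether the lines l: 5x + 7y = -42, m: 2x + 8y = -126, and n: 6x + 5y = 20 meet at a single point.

No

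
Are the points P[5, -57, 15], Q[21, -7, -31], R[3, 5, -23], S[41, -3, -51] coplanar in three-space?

With P as base: PQ = (16, 50, -46), PR = (-2, 62, -38), PS = (36, 54, -66).
PR × PS = (-2040, -1500, -2340).
PQ · (PR × PS) = 0.
The scalar triple product vanishes, so the four points are coplanar.

Yes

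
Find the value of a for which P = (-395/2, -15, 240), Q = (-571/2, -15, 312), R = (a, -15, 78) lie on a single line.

Collinearity requires PQ × PR = 0; each component is linear in a.
The y-component gives (72)a + (-36) = 0, so a = 1/2.
The remaining components then also vanish.

1/2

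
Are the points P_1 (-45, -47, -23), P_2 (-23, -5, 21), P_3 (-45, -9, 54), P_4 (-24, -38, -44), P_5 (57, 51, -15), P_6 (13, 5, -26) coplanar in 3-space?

Yes

The plane through P_1, P_2, P_3 has normal n = P_1P_2 × P_1P_3 = (1562, -1694, 836) and equation n·P = -9900.
Checking the remaining points: n·P_4 = -9900, n·P_5 = -9900, n·P_6 = -9900.
All equal -9900, so all 6 points lie in one plane.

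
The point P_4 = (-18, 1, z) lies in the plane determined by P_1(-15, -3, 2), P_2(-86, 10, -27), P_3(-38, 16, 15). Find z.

A normal to the plane is n = P_1P_2 × P_1P_3 = (720, 1590, -1050).
P_4 lies in the plane iff n · P_1P_4 = 0.
This gives (-1050)z + (6300) = 0, so z = 6.

6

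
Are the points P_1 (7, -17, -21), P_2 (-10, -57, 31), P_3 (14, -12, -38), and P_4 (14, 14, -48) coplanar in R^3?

Yes

With P_1 as base: P_1P_2 = (-17, -40, 52), P_1P_3 = (7, 5, -17), P_1P_4 = (7, 31, -27).
P_1P_3 × P_1P_4 = (392, 70, 182).
P_1P_2 · (P_1P_3 × P_1P_4) = 0.
The scalar triple product vanishes, so the four points are coplanar.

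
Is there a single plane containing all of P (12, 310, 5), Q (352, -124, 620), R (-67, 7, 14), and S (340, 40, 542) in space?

A normal to the plane through P, Q, R is n = PQ × PR = (182439, -51645, -137306).
The plane has equation n·X = -14507212. For S: n·S = -14456392.
-14456392 ≠ -14507212, so S is off the plane.

No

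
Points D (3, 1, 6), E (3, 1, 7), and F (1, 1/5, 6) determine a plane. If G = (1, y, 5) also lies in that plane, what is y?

The plane through D, E, F has equation (4/5)x − 2y = 2/5.
Substituting G: (-2)y + (4/5) = 2/5, so y = 1/5.

1/5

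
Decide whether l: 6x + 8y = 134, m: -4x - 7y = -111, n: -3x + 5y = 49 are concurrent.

No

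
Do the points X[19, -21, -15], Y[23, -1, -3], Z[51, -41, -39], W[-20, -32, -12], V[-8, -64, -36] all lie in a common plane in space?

The plane through X, Y, Z has normal n = XY × XZ = (-240, 480, -720) and equation n·P = -3840.
Checking the remaining points: n·W = -1920, n·V = -2880.
Since n·W = -1920 ≠ -3840, W is off the plane and the points are not all coplanar.

No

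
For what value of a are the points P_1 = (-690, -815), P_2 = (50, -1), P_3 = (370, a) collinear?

Collinearity: (P_3 − P_1) must be parallel to (P_2 − P_1) = (740, 814).
Cross-multiplying the components: (a − (-815))·(740) = (1060)·(814).
Solving gives a = 351.

351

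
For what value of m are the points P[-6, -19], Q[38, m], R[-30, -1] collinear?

-52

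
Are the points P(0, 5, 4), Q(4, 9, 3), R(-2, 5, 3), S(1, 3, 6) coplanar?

Yes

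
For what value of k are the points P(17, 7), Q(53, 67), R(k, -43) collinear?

-13

Collinearity: (R − P) must be parallel to (Q − P) = (36, 60).
Cross-multiplying the components: (k − 17)·(60) = (-50)·(36).
Solving gives k = -13.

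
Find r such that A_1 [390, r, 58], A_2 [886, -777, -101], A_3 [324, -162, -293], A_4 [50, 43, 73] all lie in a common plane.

Coplanarity ⇔ det[A_1A_2; A_1A_3; A_1A_4] = 0.
Expanding, this is linear in r: (-258300)r + (-78006600) = 0.
So r = -302.

-302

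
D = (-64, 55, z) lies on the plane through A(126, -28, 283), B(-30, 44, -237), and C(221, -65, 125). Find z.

-25

Coplanarity requires AB · (AC × AD) = 0.
AB = (-156, 72, -520), AC = (95, -37, -158); the triple product is linear in z with coefficient -1068 and constant term -26700.
Setting it to zero: z = -25.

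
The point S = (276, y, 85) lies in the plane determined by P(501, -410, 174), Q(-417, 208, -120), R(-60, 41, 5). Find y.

-375

The plane through P, Q, R has equation 28152x + 9792y − 67320z = -1624248.
Substituting S: (9792)y + (2047752) = -1624248, so y = -375.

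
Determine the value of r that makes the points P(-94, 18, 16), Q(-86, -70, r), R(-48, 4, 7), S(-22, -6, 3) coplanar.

59

Normal to plane PRS: n = (-34, -50, -96); plane equation n·X = 760.
Requiring n·Q = 760: (-96)r + (6424) = 760.
So r = 59.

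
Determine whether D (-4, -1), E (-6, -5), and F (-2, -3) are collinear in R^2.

No

DE = (-2, -4), DF = (2, -2).
If collinear, DF would be a scalar multiple of DE. But (-2)·(-2) ≠ (-4)·(2) (difference 12), so they are not parallel; the points are not collinear.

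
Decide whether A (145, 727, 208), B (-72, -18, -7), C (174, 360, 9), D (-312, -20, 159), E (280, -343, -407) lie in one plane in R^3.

No

The plane through A, B, C has normal n = AB × AC = (69350, -49418, 101244) and equation n·P = -4812384.
Checking the remaining points: n·D = -4551044, n·E = -4837934.
Since n·D = -4551044 ≠ -4812384, D is off the plane and the points are not all coplanar.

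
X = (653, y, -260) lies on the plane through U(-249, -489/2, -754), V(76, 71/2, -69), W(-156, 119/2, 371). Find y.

387/2

A normal to the plane is n = UV × UW = (106760, -301920, 72760).
X lies in the plane iff n · UX = 0.
This gives (-301920)y + (58421520) = 0, so y = 387/2.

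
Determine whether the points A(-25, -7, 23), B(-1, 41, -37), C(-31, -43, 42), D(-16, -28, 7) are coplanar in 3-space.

The four points are coplanar iff the 3×3 determinant with rows AB, AC, AD is zero.
Rows: (24, 48, -60), (-6, -36, 19), (9, -21, -16).
Expanding along the first row: (24)(975) − (48)(-75) + (-60)(450) = 0.
Zero determinant ⇒ coplanar.

Yes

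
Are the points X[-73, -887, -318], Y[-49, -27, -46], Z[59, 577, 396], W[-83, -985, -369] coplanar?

Yes

With X as base: XY = (24, 860, 272), XZ = (132, 1464, 714), XW = (-10, -98, -51).
XZ × XW = (-4692, -408, 1704).
XY · (XZ × XW) = 0.
The scalar triple product vanishes, so the four points are coplanar.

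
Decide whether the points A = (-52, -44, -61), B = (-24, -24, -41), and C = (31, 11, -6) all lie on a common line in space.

AB = (28, 20, 20), AC = (83, 55, 55).
Comparing components 3 and 1: (20)(83) − (28)(55) = 120 ≠ 0, so AB and AC are not parallel and the points are not collinear.

No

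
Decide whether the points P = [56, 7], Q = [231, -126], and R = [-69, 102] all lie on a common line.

Yes

PQ = (175, -133), PR = (-125, 95).
det[PQ; PR] = (175)(95) − (-133)(-125) = 0.
The determinant is zero, so the points are collinear.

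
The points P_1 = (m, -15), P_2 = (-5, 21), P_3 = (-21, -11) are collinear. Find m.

Collinearity: (P_1 − P_2) must be parallel to (P_3 − P_2) = (-16, -32).
Cross-multiplying the components: (m − (-5))·(-32) = (-36)·(-16).
Solving gives m = -23.

-23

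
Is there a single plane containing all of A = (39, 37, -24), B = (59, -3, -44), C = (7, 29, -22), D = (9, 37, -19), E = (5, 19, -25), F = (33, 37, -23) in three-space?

The plane through A, B, C has normal n = AB × AC = (-240, 600, -1440) and equation n·P = 47400.
Checking the remaining points: n·D = 47400, n·E = 46200, n·F = 47400.
Since n·E = 46200 ≠ 47400, E is off the plane and the points are not all coplanar.

No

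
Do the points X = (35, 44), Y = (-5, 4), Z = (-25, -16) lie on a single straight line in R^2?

XY = (-40, -40), XZ = (-60, -60).
Checking proportionality: XZ = 3/2·XY, so the vectors are parallel and the points are collinear.

Yes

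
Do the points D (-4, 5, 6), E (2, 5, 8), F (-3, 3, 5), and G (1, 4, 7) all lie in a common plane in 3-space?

Yes

A normal to the plane through D, E, F is n = DE × DF = (4, 8, -12).
The plane has equation n·P = -48. For G: n·G = -48.
Equal, so G lies in the plane and all four are coplanar.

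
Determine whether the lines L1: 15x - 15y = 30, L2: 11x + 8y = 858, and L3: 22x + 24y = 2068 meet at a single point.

Yes

Intersecting L1 and L2: solving the 2×2 system gives (x, y) = (46, 44).
Substitute into L3: (22)(46) + (24)(44) = 2068.
This equals 2068, so (46, 44) lies on all three lines and they are concurrent.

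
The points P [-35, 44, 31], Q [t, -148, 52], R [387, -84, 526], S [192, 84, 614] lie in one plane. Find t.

Normal to plane PRS: n = (-94424, -133661, 45936); plane equation n·X = -1152228.
Requiring n·Q = -1152228: (-94424)t + (22170500) = -1152228.
So t = 247.

247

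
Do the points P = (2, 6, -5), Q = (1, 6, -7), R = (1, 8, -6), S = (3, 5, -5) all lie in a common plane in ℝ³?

No

The four points are coplanar iff the 3×3 determinant with rows PQ, PR, PS is zero.
Rows: (-1, 0, -2), (-1, 2, -1), (1, -1, 0).
Expanding along the first row: (-1)(-1) − (0)(1) + (-2)(-1) = 3.
Nonzero ⇒ not coplanar.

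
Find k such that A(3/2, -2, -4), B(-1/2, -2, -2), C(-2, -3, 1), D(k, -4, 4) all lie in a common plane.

Coplanarity ⇔ det[AB; AC; AD] = 0.
Expanding, this is linear in k: (2)k + (7) = 0.
So k = -7/2.

-7/2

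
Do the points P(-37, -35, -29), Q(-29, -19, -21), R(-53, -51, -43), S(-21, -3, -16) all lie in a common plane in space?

No

With P as base: PQ = (8, 16, 8), PR = (-16, -16, -14), PS = (16, 32, 13).
PR × PS = (240, -16, -256).
PQ · (PR × PS) = -384.
Since -384 ≠ 0, the four points are not coplanar.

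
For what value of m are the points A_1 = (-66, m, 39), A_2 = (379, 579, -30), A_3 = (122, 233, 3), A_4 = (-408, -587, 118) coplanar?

Coplanarity ⇔ det[A_1A_2; A_1A_3; A_1A_4] = 0.
Expanding, this is linear in m: (-12065)m + (-567055) = 0.
So m = -47.

-47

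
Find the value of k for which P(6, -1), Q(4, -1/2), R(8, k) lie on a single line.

-3/2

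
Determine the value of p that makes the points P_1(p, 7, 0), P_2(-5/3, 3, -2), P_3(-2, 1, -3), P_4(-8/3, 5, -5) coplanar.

The points are coplanar iff P_1P_2 · (P_1P_3 × P_1P_4) = 0.
Expanding, this is linear in p: (-8)p + (-8) = 0.
So p = -1.

-1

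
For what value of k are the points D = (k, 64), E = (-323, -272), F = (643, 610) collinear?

45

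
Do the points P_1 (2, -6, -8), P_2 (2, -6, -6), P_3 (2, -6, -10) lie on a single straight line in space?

Yes

P_1P_2 = (0, 0, 2), P_1P_3 = (0, 0, -2).
Each component of P_1P_3 is -1 times the corresponding component of P_1P_2, so P_1P_3 = -1·P_1P_2 and the points are collinear.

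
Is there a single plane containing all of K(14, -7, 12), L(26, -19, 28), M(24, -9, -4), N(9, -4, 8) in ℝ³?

No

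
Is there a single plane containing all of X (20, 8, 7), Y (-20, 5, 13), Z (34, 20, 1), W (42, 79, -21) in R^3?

With X as base: XY = (-40, -3, 6), XZ = (14, 12, -6), XW = (22, 71, -28).
XZ × XW = (90, 260, 730).
XY · (XZ × XW) = 0.
The scalar triple product vanishes, so the four points are coplanar.

Yes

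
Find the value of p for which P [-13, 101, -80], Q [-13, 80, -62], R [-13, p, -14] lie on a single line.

24

Collinearity requires PQ × PR = 0; each component is linear in p.
The x-component gives (-18)p + (432) = 0, so p = 24.
The remaining components then also vanish.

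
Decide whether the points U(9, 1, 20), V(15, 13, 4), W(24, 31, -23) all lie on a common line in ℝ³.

No

UV = (6, 12, -16), UW = (15, 30, -43).
Comparing components 2 and 3: (12)(-43) − (-16)(30) = -36 ≠ 0, so UV and UW are not parallel and the points are not collinear.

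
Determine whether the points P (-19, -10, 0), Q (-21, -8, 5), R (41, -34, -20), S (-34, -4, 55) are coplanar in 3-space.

No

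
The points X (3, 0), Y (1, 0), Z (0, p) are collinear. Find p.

Collinearity: (Z − X) must be parallel to (Y − X) = (-2, 0).
Cross-multiplying the components: (p − 0)·(-2) = (-3)·(0).
Solving gives p = 0.

0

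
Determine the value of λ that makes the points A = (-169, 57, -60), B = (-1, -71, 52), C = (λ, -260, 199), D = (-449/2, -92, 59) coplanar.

Coplanarity ⇔ det[AB; AC; AD] = 0.
Expanding, this is linear in λ: (-1456)λ + (-230776) = 0.
So λ = -317/2.

-317/2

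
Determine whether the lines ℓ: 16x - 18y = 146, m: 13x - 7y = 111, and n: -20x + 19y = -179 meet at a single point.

Yes

Intersecting ℓ and m: solving the 2×2 system gives (x, y) = (8, -1).
Substitute into n: (-20)(8) + (19)(-1) = -179.
This equals -179, so (8, -1) lies on all three lines and they are concurrent.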